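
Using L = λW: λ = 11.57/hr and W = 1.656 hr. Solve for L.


L = λW = 11.57·1.656 = 19.1599

Final: 19.1599


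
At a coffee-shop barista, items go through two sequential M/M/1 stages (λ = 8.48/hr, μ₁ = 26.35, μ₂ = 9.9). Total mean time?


Each node sees arrival rate λ = 8.48/hr (tandem ⇒ throughput preserved).
W₁ = 1/(μ₁−λ) = 1/(26.35−8.48) = 0.05596 hr
W₂ = 1/(μ₂−λ) = 1/(9.9−8.48) = 0.70423 hr
W_total = W₁ + W₂ = 0.05596 + 0.70423 = 0.76019 hr

Final: 0.76019 hr


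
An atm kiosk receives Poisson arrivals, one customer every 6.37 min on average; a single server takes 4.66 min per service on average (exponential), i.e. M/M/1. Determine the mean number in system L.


λ = 60/6.37 = 9.4192 /hr
μ = 60/4.66 = 12.8755 /hr
ρ = λ/μ = 9.4192/12.8755 = 0.7316
L = ρ/(1−ρ) = 0.7316/0.2684 = 2.7251

Final: 2.7251


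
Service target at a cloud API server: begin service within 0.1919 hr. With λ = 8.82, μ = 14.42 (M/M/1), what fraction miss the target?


ρ = 8.82/14.42 = 0.6117
P(Wq > t) = ρ·e^{−(μ−λ)t} = 0.6117·e^{−1.0746}
= 0.6117·0.341421 = 0.208830

Final: 0.208830


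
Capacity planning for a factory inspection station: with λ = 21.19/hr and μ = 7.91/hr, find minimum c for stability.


Stability requires cμ > λ ⇔ c > λ/μ.
λ/μ = 21.19/7.91 = 2.6789
Minimum integer c = ⌊2.6789⌋ + 1 = 3
Check: 3·7.91 = 23.73 > 21.19, while 2·7.91 = 15.82 ≤ 21.19

Final: 3 servers


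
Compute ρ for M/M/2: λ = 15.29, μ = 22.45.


ρ = λ/(cμ) = 15.29/(2·22.45) = 15.29/44.90 = 0.3405

Final: 0.3405


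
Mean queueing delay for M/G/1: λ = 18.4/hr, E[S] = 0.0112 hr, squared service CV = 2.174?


ρ = λ·E[S] = 18.4·0.0112 = 0.2061
E[S²] = E[S]²(1+C_s²) = 0.0112²·(1+2.174) = 0.0003981
Wq = λ·E[S²]/(2(1−ρ)) = 18.4·0.0003981/(2·0.7939) = 0.004614 hr

Final: 0.004614 hr


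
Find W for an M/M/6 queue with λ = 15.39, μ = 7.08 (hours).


a = 2.1737; ρ = 0.3623; P₀ = 0.113474
Lq = P₀·a^c·ρ/(c!(1−ρ)²) = 0.01481
Wq = Lq/λ = 0.01481/15.39 = 0.0009624 hr
W = Wq + 1/μ = 0.0009624 + 0.14124 = 0.14221 hr

Final: 0.14221 hr


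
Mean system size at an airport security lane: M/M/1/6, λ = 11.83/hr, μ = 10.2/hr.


ρ = 11.83/10.2 = 1.1598
L = ρ[1 − (K+1)ρ^K + Kρ^(K+1)] / [(1−ρ)(1−ρ^(K+1))]
Numerator: 1.1598·(1 − 7·2.433926 + 6·2.822877) = 1.043568
Denominator: (-0.1598)·(-1.822877) = 0.291303
L = 1.043568/0.291303 = 3.5824

Final: 3.5824


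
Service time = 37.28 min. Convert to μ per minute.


μ = 1/(service time) in consistent units.
1 minute = 1 min, so μ = 1/37.28 = 0.02682 per minute

Final: 0.02682 /min


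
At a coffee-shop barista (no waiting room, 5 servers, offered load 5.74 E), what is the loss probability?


B(c,a) = (a^c/c!) / Σ_{k=0}^{c} a^k/k!
a^5/5! = 51.925205
Σ terms (k=0..5): 1.00000 + 5.74000 + 16.47380 + 31.51987 + 45.23101 + 51.92520 = 151.889890
B = 51.925205/151.889890 = 0.341861

Final: 0.341861


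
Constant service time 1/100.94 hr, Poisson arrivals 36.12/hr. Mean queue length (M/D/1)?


ρ = 36.12/100.94 = 0.3578
M/D/1: Lq = ρ²/(2(1−ρ)) = 0.1280/(2·0.6422) = 0.09970

Final: 0.09970


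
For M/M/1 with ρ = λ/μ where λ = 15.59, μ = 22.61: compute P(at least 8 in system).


ρ = 15.59/22.61 = 0.6895
P(N ≥ n) = ρ^n = 0.6895^8 = 0.051093

Final: 0.051093


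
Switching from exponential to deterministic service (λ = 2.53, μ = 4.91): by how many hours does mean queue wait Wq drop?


ρ = 2.53/4.91 = 0.5153
Wq(M/M/1) = ρ/(μ−λ) = 0.5153/2.38 = 0.21650 hr
Wq(M/D/1) = ρ/(2(μ−λ)) = 0.10825 hr
Savings = 0.21650 − 0.10825 = 0.10825 hr

Final: 0.10825 hr


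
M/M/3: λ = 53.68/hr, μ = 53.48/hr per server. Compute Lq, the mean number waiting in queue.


a = λ/μ = 1.0037; ρ = a/3 = 0.3346
P₀ = 0.362217
Lq = P₀·a^c·ρ / (c!·(1−ρ)²) = 0.362217·1.01126·0.3346/(6·0.44278)
= 0.04613

Final: 0.04613


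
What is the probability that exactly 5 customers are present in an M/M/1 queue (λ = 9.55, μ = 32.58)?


ρ = 9.55/32.58 = 0.2931
P_n = (1−ρ)·ρ^n = (1 − 0.2931)·0.2931^5 = 0.7069·0.002164 = 0.001530

Final: 0.001530


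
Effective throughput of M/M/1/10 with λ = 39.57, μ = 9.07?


ρ = 4.3627; P_K = (1−ρ)ρ^10/(1−ρ^11) = 0.770786
λ_eff = λ(1 − P_K) = 39.57·(1 − 0.770786) = 39.57·0.229214 = 9.0700 /hr

Final: 9.0700 /hr


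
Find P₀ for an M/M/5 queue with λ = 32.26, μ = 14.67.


a = λ/μ = 32.26/14.67 = 2.1990; ρ = a/c = 0.4398
Σ_{k=0}^{4} a^k/k! (terms k=0..4) = 1.00000 + 2.19905 + 2.41790 + 1.77236 + 0.97437 = 8.36368
Tail: a^5/(5!(1−ρ)) = 51.42464/(120·0.5602) = 0.76499
P₀ = 1/(8.36368 + 0.76499) = 1/9.12867 = 0.109545

Final: 0.109545


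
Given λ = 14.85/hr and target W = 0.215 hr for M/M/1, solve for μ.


W = 1/(μ−λ) ⇒ μ − λ = 1/W = 1/0.215 = 4.6512
μ = λ + 1/W = 14.85 + 4.6512 = 19.5012 per hr

Final: 19.5012 /hr


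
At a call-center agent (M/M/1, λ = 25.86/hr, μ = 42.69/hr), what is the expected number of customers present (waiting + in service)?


ρ = λ/μ = 25.86/42.69 = 0.6058
L = ρ/(1−ρ) = 0.6058/(1 − 0.6058) = 0.6058/0.3942 = 1.5365

Final: 1.5365


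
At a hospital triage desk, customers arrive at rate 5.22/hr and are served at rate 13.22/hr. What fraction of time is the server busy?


ρ = λ/μ = 5.22/13.22 = 0.3949

Final: 0.3949


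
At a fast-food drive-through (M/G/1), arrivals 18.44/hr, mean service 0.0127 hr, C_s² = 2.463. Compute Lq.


ρ = λ·E[S] = 18.44·0.0127 = 0.2342
Lq = ρ²(1+C_s²)/(2(1−ρ)) = 0.05484·(1+2.463)/(2·0.7658)
= 0.05484·3.4630/1.5316 = 0.12400

Final: 0.12400


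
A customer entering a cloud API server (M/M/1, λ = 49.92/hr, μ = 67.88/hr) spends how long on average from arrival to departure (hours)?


W = 1/(μ−λ) = 1/(67.88 − 49.92) = 1/17.96 = 0.05568 hr

Final: 0.05568 hr


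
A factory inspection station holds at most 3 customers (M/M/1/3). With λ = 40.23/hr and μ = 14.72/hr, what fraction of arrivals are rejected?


ρ = λ/μ = 40.23/14.72 = 2.7330
P_K = (1−ρ)ρ^K/(1−ρ^(K+1)) = (-1.7330·20.413932)/(1 − 55.791609)
= -35.377677/-54.791609 = 0.645677

Final: 0.645677


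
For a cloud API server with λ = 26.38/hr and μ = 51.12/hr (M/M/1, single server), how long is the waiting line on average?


ρ = 26.38/51.12 = 0.5160
Lq = ρ²/(1−ρ) = 0.2663/0.4840 = 0.5502

Final: 0.5502


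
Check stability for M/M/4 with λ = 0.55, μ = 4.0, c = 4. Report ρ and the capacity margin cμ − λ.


Total capacity cμ = 4·4.0 = 16.00/hr
ρ = λ/(cμ) = 0.55/16.00 = 0.03438
Stable ⇔ ρ < 1: YES
Spare capacity = cμ − λ = 16.00 − 0.55 = 15.45/hr

Final: ρ = 0.03438; stable; margin = 15.45/hr


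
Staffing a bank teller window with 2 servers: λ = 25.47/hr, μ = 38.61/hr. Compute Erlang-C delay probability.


a = λ/μ = 0.6597; ρ = a/2 = 0.3298
P₀ = 0.503944 (from M/M/c formula)
C(c,a) = [a^c/(c!(1−ρ))]·P₀ = [0.43517/(2·0.6702)]·0.503944
= 0.32467·0.503944 = 0.163618

Final: 0.163618


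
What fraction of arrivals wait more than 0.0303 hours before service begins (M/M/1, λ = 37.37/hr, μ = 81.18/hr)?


ρ = 37.37/81.18 = 0.4603
P(Wq > t) = ρ·e^{−(μ−λ)t} = 0.4603·e^{−1.3274}
= 0.4603·0.265154 = 0.122060

Final: 0.122060


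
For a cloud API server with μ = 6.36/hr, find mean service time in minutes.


Mean service time = 1/μ = 1/6.36 hour = 0.15723 hour
In minutes: 0.15723 × 60 = 9.4340 min

Final: 9.4340 min


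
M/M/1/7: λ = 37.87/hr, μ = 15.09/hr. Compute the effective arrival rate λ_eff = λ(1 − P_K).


ρ = 2.5096; P_K = (1−ρ)ρ^7/(1−ρ^8) = 0.601914
λ_eff = λ(1 − P_K) = 37.87·(1 − 0.601914) = 37.87·0.398086 = 15.0755 /hr

Final: 15.0755 /hr


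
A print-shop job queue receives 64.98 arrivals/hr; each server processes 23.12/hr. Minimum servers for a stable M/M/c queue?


Stability requires cμ > λ ⇔ c > λ/μ.
λ/μ = 64.98/23.12 = 2.8106
Minimum integer c = ⌊2.8106⌋ + 1 = 3
Check: 3·23.12 = 69.36 > 64.98, while 2·23.12 = 46.24 ≤ 64.98

Final: 3 servers


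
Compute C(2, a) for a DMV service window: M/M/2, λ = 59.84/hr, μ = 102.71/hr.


a = λ/μ = 0.5826; ρ = a/2 = 0.2913
P₀ = 0.548820 (from M/M/c formula)
C(c,a) = [a^c/(c!(1−ρ))]·P₀ = [0.33944/(2·0.7087)]·0.548820
= 0.23948·0.548820 = 0.131431

Final: 0.131431


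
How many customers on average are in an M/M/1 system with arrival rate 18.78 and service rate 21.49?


ρ = λ/μ = 18.78/21.49 = 0.8739
L = ρ/(1−ρ) = 0.8739/(1 − 0.8739) = 0.8739/0.1261 = 6.9299

Final: 6.9299


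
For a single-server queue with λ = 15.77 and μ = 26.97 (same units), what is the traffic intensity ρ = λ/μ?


ρ = λ/μ = 15.77/26.97 = 0.5847

Final: 0.5847


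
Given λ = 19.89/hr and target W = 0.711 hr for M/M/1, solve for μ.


W = 1/(μ−λ) ⇒ μ − λ = 1/W = 1/0.711 = 1.4065
μ = λ + 1/W = 19.89 + 1.4065 = 21.2965 per hr

Final: 21.2965 /hr


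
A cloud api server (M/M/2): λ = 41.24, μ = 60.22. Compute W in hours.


a = 0.6848; ρ = 0.3424; P₀ = 0.489857
Lq = P₀·a^c·ρ/(c!(1−ρ)²) = 0.09096
Wq = Lq/λ = 0.09096/41.24 = 0.002206 hr
W = Wq + 1/μ = 0.002206 + 0.01661 = 0.01881 hr

Final: 0.01881 hr


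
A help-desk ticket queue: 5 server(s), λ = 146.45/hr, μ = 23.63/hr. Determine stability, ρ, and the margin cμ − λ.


Total capacity cμ = 5·23.63 = 118.15/hr
ρ = λ/(cμ) = 146.45/118.15 = 1.2395
Stable ⇔ ρ < 1: NO
Spare capacity = cμ − λ = 118.15 − 146.45 = -28.30/hr

Final: ρ = 1.2395; unstable; margin = -28.30/hr


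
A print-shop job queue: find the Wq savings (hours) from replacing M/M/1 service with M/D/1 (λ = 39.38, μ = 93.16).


ρ = 39.38/93.16 = 0.4227
Wq(M/M/1) = ρ/(μ−λ) = 0.4227/53.78 = 0.007860 hr
Wq(M/D/1) = ρ/(2(μ−λ)) = 0.003930 hr
Savings = 0.007860 − 0.003930 = 0.003930 hr

Final: 0.003930 hr


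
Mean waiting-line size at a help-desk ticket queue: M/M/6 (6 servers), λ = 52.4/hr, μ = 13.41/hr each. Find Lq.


a = λ/μ = 3.9075; ρ = a/6 = 0.6513
P₀ = 0.018529
Lq = P₀·a^c·ρ / (c!·(1−ρ)²) = 0.018529·3559.71358·0.6513/(720·0.12162)
= 0.49055

Final: 0.49055


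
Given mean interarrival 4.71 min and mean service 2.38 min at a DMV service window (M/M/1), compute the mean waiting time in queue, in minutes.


λ = 60/4.71 = 12.7389 /hr
μ = 60/2.38 = 25.2101 /hr
ρ = λ/μ = 12.7389/25.2101 = 0.5053
Wq = ρ/(μ−λ) = 0.5053/(25.2101−12.7389) = 0.04052 hr
In minutes: 0.04052·60 = 2.431 min

Final: 2.431 min


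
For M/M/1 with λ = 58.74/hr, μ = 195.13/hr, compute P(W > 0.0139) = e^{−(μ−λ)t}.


W ~ Exponential(μ−λ) for M/M/1.
μ − λ = 195.13 − 58.74 = 136.3900
P(W > t) = e^{−(μ−λ)t} = e^{−1.8958} = 0.150195

Final: 0.150195


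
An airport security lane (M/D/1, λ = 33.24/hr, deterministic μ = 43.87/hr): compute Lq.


ρ = 33.24/43.87 = 0.7577
M/D/1: Lq = ρ²/(2(1−ρ)) = 0.5741/(2·0.2423) = 1.18465

Final: 1.18465


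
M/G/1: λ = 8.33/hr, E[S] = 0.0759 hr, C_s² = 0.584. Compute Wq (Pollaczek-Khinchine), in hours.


ρ = λ·E[S] = 8.33·0.0759 = 0.6322
E[S²] = E[S]²(1+C_s²) = 0.0759²·(1+0.584) = 0.009125
Wq = λ·E[S²]/(2(1−ρ)) = 8.33·0.009125/(2·0.3678) = 0.10335 hr

Final: 0.10335 hr


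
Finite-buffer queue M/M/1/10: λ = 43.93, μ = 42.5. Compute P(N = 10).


ρ = λ/μ = 43.93/42.5 = 1.0336
P_K = (1−ρ)ρ^K/(1−ρ^(K+1)) = (-0.03365·1.392268)/(1 − 1.439113)
= -0.046846/-0.439113 = 0.106683

Final: 0.106683


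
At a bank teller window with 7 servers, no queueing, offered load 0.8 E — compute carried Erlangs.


B(7,0.8) = 0.00001870 (Erlang-B)
Carried load = a(1 − B) = 0.8·(1 − 0.00001870) = 0.8·0.999981 = 0.8000 E

Final: 0.8000 Erlangs


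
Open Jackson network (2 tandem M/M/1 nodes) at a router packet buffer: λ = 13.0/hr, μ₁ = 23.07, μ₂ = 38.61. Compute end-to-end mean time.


Each node sees arrival rate λ = 13.0/hr (tandem ⇒ throughput preserved).
W₁ = 1/(μ₁−λ) = 1/(23.07−13.0) = 0.09930 hr
W₂ = 1/(μ₂−λ) = 1/(38.61−13.0) = 0.03905 hr
W_total = W₁ + W₂ = 0.09930 + 0.03905 = 0.13835 hr

Final: 0.13835 hr


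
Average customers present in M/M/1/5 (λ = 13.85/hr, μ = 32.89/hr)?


ρ = 13.85/32.89 = 0.4211
L = ρ[1 − (K+1)ρ^K + Kρ^(K+1)] / [(1−ρ)(1−ρ^(K+1))]
Numerator: 0.4211·(1 − 6·0.013241 + 5·0.005576) = 0.399385
Denominator: (0.5789)·(0.994424) = 0.575671
L = 0.399385/0.575671 = 0.6938

Final: 0.6938


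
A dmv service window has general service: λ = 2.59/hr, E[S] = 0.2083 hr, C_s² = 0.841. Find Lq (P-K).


ρ = λ·E[S] = 2.59·0.2083 = 0.5395
Lq = ρ²(1+C_s²)/(2(1−ρ)) = 0.2911·(1+0.841)/(2·0.4605)
= 0.2911·1.8410/0.9210 = 0.58179

Final: 0.58179


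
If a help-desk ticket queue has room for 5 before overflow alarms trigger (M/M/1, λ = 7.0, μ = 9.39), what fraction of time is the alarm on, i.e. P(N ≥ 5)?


ρ = 7.0/9.39 = 0.7455
P(N ≥ n) = ρ^n = 0.7455^5 = 0.230230

Final: 0.230230


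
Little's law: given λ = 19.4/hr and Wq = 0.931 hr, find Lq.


Lq = λWq = 19.4·0.931 = 18.0614

Final: 18.0614


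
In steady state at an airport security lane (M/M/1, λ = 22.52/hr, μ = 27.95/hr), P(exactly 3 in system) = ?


ρ = 22.52/27.95 = 0.8057
P_n = (1−ρ)·ρ^n = (1 − 0.8057)·0.8057^3 = 0.1943·0.523070 = 0.101620

Final: 0.101620


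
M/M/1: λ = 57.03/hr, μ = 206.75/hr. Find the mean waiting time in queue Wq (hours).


ρ = 57.03/206.75 = 0.2758
Wq = ρ/(μ−λ) = 0.2758/(206.75 − 57.03) = 0.2758/149.72 = 0.001842 hr

Final: 0.001842 hr


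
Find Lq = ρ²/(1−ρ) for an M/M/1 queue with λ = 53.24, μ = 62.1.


ρ = 53.24/62.1 = 0.8573
Lq = ρ²/(1−ρ) = 0.7350/0.1427 = 5.1517

Final: 5.1517


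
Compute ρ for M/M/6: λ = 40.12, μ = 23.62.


ρ = λ/(cμ) = 40.12/(6·23.62) = 40.12/141.72 = 0.2831

Final: 0.2831


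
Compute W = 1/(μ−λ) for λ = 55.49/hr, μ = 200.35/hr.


W = 1/(μ−λ) = 1/(200.35 − 55.49) = 1/144.86 = 0.006903 hr

Final: 0.006903 hr


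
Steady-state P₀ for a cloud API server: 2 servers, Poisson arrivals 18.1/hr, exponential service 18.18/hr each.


a = λ/μ = 18.1/18.18 = 0.9956; ρ = a/c = 0.4978
Σ_{k=0}^{1} a^k/k! (terms k=0..1) = 1.00000 + 0.99560 = 1.99560
Tail: a^2/(2!(1−ρ)) = 0.99122/(2·0.5022) = 0.98688
P₀ = 1/(1.99560 + 0.98688) = 1/2.98248 = 0.335292

Final: 0.335292


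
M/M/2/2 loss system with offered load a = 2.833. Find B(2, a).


B(c,a) = (a^c/c!) / Σ_{k=0}^{c} a^k/k!
a^2/2! = 4.012945
Σ terms (k=0..2): 1.00000 + 2.83300 + 4.01294 = 7.845945
B = 4.012945/7.845945 = 0.511467

Final: 0.511467


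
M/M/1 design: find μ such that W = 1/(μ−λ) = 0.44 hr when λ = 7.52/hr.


W = 1/(μ−λ) ⇒ μ − λ = 1/W = 1/0.44 = 2.2727
μ = λ + 1/W = 7.52 + 2.2727 = 9.7927 per hr

Final: 9.7927 /hr


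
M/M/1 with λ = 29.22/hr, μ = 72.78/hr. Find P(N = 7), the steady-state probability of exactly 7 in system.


ρ = 29.22/72.78 = 0.4015
P_n = (1−ρ)·ρ^n = (1 − 0.4015)·0.4015^7 = 0.5985·0.001681 = 0.001006

Final: 0.001006


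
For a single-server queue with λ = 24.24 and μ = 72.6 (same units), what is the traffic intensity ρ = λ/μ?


ρ = λ/μ = 24.24/72.6 = 0.3339

Final: 0.3339


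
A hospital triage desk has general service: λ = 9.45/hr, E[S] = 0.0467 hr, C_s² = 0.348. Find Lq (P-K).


ρ = λ·E[S] = 9.45·0.0467 = 0.4413
Lq = ρ²(1+C_s²)/(2(1−ρ)) = 0.1948·(1+0.348)/(2·0.5587)
= 0.1948·1.3480/1.1174 = 0.23496

Final: 0.23496


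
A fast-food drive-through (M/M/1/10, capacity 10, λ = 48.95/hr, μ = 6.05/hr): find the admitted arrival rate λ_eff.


ρ = 8.0909; P_K = (1−ρ)ρ^10/(1−ρ^11) = 0.876404
λ_eff = λ(1 − P_K) = 48.95·(1 − 0.876404) = 48.95·0.123596 = 6.0500 /hr

Final: 6.0500 /hr


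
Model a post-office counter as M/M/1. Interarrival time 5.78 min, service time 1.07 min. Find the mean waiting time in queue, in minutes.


λ = 60/5.78 = 10.3806 /hr
μ = 60/1.07 = 56.0748 /hr
ρ = λ/μ = 10.3806/56.0748 = 0.1851
Wq = ρ/(μ−λ) = 0.1851/(56.0748−10.3806) = 0.004051 hr
In minutes: 0.004051·60 = 0.2431 min

Final: 0.2431 min


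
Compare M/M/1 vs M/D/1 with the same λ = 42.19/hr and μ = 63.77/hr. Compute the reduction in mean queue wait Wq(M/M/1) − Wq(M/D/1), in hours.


ρ = 42.19/63.77 = 0.6616
Wq(M/M/1) = ρ/(μ−λ) = 0.6616/21.58 = 0.03066 hr
Wq(M/D/1) = ρ/(2(μ−λ)) = 0.01533 hr
Savings = 0.03066 − 0.01533 = 0.01533 hr

Final: 0.01533 hr


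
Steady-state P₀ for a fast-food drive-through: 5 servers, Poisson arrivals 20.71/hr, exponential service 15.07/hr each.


a = λ/μ = 20.71/15.07 = 1.3743; ρ = a/c = 0.2749
Σ_{k=0}^{4} a^k/k! (terms k=0..4) = 1.00000 + 1.37425 + 0.94429 + 0.43256 + 0.14861 = 3.89972
Tail: a^5/(5!(1−ρ)) = 4.90156/(120·0.7251) = 0.05633
P₀ = 1/(3.89972 + 0.05633) = 1/3.95604 = 0.252778

Final: 0.252778


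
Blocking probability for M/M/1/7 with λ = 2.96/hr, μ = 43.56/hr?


ρ = λ/μ = 2.96/43.56 = 0.06795
P_K = (1−ρ)ρ^K/(1−ρ^(K+1)) = (0.9320·0.000000006690)/(1 − 4.546e-10)
= 0.000000006235/1.000000 = 0.000000006235

Final: 0.000000006235


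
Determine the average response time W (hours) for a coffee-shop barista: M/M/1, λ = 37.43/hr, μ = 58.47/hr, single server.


W = 1/(μ−λ) = 1/(58.47 − 37.43) = 1/21.04 = 0.04753 hr

Final: 0.04753 hr


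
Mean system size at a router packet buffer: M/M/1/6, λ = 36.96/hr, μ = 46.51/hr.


ρ = 36.96/46.51 = 0.7947
L = ρ[1 − (K+1)ρ^K + Kρ^(K+1)] / [(1−ρ)(1−ρ^(K+1))]
Numerator: 0.7947·(1 − 7·0.251834 + 6·0.200124) = 0.347992
Denominator: (0.2053)·(0.799876) = 0.164240
L = 0.347992/0.164240 = 2.1188

Final: 2.1188


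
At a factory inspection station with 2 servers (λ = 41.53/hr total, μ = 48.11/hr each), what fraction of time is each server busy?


ρ = λ/(cμ) = 41.53/(2·48.11) = 41.53/96.22 = 0.4316

Final: 0.4316


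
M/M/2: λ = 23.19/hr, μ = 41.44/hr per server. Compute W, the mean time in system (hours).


a = 0.5596; ρ = 0.2798; P₀ = 0.562742
Lq = P₀·a^c·ρ/(c!(1−ρ)²) = 0.04753
Wq = Lq/λ = 0.04753/23.19 = 0.002050 hr
W = Wq + 1/μ = 0.002050 + 0.02413 = 0.02618 hr

Final: 0.02618 hr


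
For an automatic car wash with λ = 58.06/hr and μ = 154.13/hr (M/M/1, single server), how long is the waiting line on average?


ρ = 58.06/154.13 = 0.3767
Lq = ρ²/(1−ρ) = 0.1419/0.6233 = 0.2277

Final: 0.2277


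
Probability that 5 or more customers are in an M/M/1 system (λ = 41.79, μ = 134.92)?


ρ = 41.79/134.92 = 0.3097
P(N ≥ n) = ρ^n = 0.3097^5 = 0.002851

Final: 0.002851


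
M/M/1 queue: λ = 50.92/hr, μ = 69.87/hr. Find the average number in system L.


ρ = λ/μ = 50.92/69.87 = 0.7288
L = ρ/(1−ρ) = 0.7288/(1 − 0.7288) = 0.7288/0.2712 = 2.6871

Final: 2.6871


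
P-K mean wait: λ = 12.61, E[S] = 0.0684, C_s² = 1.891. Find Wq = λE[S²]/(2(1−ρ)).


ρ = λ·E[S] = 12.61·0.0684 = 0.8625
E[S²] = E[S]²(1+C_s²) = 0.0684²·(1+1.891) = 0.013526
Wq = λ·E[S²]/(2(1−ρ)) = 12.61·0.013526/(2·0.1375) = 0.62032 hr

Final: 0.62032 hr


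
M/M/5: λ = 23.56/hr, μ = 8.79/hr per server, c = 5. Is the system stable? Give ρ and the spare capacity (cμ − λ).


Total capacity cμ = 5·8.79 = 43.95/hr
ρ = λ/(cμ) = 23.56/43.95 = 0.5361
Stable ⇔ ρ < 1: YES
Spare capacity = cμ − λ = 43.95 − 23.56 = 20.39/hr

Final: ρ = 0.5361; stable; margin = 20.39/hr


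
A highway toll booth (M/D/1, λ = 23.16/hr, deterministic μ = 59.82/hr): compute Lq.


ρ = 23.16/59.82 = 0.3872
M/D/1: Lq = ρ²/(2(1−ρ)) = 0.1499/(2·0.6128) = 0.12229

Final: 0.12229


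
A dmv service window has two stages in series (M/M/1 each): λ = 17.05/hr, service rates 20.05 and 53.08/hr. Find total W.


Each node sees arrival rate λ = 17.05/hr (tandem ⇒ throughput preserved).
W₁ = 1/(μ₁−λ) = 1/(20.05−17.05) = 0.33333 hr
W₂ = 1/(μ₂−λ) = 1/(53.08−17.05) = 0.02775 hr
W_total = W₁ + W₂ = 0.33333 + 0.02775 = 0.36109 hr

Final: 0.36109 hr


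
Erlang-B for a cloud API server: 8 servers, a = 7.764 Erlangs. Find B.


B(c,a) = (a^c/c!) / Σ_{k=0}^{c} a^k/k!
a^8/8! = 327.464096
Σ terms (k=0..8): 1.00000 + 7.76400 + 30.13985 + 78.00193 + 151.40174 + 235.09662 + 304.21503 + 337.41793 + 327.46410 = 1472.501185
B = 327.464096/1472.501185 = 0.222386

Final: 0.222386


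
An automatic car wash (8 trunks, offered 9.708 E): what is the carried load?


B(8,9.708) = 0.324451 (Erlang-B)
Carried load = a(1 − B) = 9.708·(1 − 0.324451) = 9.708·0.675549 = 6.5582 E

Final: 6.5582 Erlangs


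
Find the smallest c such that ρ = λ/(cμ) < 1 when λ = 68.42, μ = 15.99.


Stability requires cμ > λ ⇔ c > λ/μ.
λ/μ = 68.42/15.99 = 4.2789
Minimum integer c = ⌊4.2789⌋ + 1 = 5
Check: 5·15.99 = 79.95 > 68.42, while 4·15.99 = 63.96 ≤ 68.42

Final: 5 servers


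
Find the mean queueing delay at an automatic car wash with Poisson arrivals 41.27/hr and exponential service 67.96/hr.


ρ = 41.27/67.96 = 0.6073
Wq = ρ/(μ−λ) = 0.6073/(67.96 − 41.27) = 0.6073/26.69 = 0.02275 hr

Final: 0.02275 hr


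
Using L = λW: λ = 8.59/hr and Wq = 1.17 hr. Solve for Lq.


Lq = λWq = 8.59·1.17 = 10.0503

Final: 10.0503


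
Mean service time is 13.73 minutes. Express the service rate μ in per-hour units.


μ = 1/(service time) in consistent units.
1 hour = 60 min, so μ = 60/13.73 = 4.3700 per hour

Final: 4.3700 /hr


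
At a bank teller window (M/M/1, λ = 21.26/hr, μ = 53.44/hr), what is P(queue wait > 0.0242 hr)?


ρ = 21.26/53.44 = 0.3978
P(Wq > t) = ρ·e^{−(μ−λ)t} = 0.3978·e^{−0.7788}
= 0.3978·0.458977 = 0.182594

Final: 0.182594


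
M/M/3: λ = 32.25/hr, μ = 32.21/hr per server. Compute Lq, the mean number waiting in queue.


a = λ/μ = 1.0012; ρ = a/3 = 0.3337
P₀ = 0.363165
Lq = P₀·a^c·ρ / (c!·(1−ρ)²) = 0.363165·1.00373·0.3337/(6·0.44389)
= 0.04568

Final: 0.04568


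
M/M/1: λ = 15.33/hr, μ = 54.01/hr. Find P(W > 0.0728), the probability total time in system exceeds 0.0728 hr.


W ~ Exponential(μ−λ) for M/M/1.
μ − λ = 54.01 − 15.33 = 38.6800
P(W > t) = e^{−(μ−λ)t} = e^{−2.8159} = 0.059851

Final: 0.059851


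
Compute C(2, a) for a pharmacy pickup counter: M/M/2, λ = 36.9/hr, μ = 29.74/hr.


a = λ/μ = 1.2408; ρ = a/2 = 0.6204
P₀ = 0.234281 (from M/M/c formula)
C(c,a) = [a^c/(c!(1−ρ))]·P₀ = [1.53947/(2·0.3796)]·0.234281
= 2.02763·0.234281 = 0.475034

Final: 0.475034


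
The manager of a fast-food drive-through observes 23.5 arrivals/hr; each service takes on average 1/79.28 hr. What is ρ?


ρ = λ/μ = 23.5/79.28 = 0.2964

Final: 0.2964


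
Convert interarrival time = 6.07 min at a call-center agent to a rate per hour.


λ = 1/(interarrival time) in consistent units.
1 hour = 60 min, so λ = 60/6.07 = 9.8847 per hour

Final: 9.8847 /hr


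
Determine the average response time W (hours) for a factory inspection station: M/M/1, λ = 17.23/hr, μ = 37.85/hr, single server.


W = 1/(μ−λ) = 1/(37.85 − 17.23) = 1/20.62 = 0.04850 hr

Final: 0.04850 hr


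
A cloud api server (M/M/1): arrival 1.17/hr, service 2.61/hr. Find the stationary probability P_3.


ρ = 1.17/2.61 = 0.4483
P_n = (1−ρ)·ρ^n = (1 − 0.4483)·0.4483^3 = 0.5517·0.090082 = 0.049700

Final: 0.049700


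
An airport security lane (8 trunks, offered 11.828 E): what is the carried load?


B(8,11.828) = 0.416100 (Erlang-B)
Carried load = a(1 − B) = 11.828·(1 − 0.416100) = 11.828·0.583900 = 6.9064 E

Final: 6.9064 Erlangs


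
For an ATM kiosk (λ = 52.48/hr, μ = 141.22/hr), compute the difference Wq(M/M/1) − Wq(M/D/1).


ρ = 52.48/141.22 = 0.3716
Wq(M/M/1) = ρ/(μ−λ) = 0.3716/88.74 = 0.004188 hr
Wq(M/D/1) = ρ/(2(μ−λ)) = 0.002094 hr
Savings = 0.004188 − 0.002094 = 0.002094 hr

Final: 0.002094 hr


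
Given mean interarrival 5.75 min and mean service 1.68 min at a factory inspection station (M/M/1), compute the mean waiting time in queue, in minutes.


λ = 60/5.75 = 10.4348 /hr
μ = 60/1.68 = 35.7143 /hr
ρ = λ/μ = 10.4348/35.7143 = 0.2922
Wq = ρ/(μ−λ) = 0.2922/(35.7143−10.4348) = 0.01156 hr
In minutes: 0.01156·60 = 0.6935 min

Final: 0.6935 min


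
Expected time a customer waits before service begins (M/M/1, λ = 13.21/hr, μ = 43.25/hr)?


ρ = 13.21/43.25 = 0.3054
Wq = ρ/(μ−λ) = 0.3054/(43.25 − 13.21) = 0.3054/30.04 = 0.01017 hr

Final: 0.01017 hr


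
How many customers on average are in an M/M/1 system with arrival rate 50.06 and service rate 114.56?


ρ = λ/μ = 50.06/114.56 = 0.4370
L = ρ/(1−ρ) = 0.4370/(1 − 0.4370) = 0.4370/0.5630 = 0.7761

Final: 0.7761


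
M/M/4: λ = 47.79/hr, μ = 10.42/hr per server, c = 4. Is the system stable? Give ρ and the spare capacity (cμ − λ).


Total capacity cμ = 4·10.42 = 41.68/hr
ρ = λ/(cμ) = 47.79/41.68 = 1.1466
Stable ⇔ ρ < 1: NO
Spare capacity = cμ − λ = 41.68 − 47.79 = -6.11/hr

Final: ρ = 1.1466; unstable; margin = -6.11/hr


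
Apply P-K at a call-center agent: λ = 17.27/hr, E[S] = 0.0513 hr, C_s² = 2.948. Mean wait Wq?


ρ = λ·E[S] = 17.27·0.0513 = 0.8860
E[S²] = E[S]²(1+C_s²) = 0.0513²·(1+2.948) = 0.010390
Wq = λ·E[S²]/(2(1−ρ)) = 17.27·0.010390/(2·0.1140) = 0.78665 hr

Final: 0.78665 hr


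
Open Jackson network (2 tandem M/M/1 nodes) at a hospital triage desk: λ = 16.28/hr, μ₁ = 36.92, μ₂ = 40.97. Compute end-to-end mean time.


Each node sees arrival rate λ = 16.28/hr (tandem ⇒ throughput preserved).
W₁ = 1/(μ₁−λ) = 1/(36.92−16.28) = 0.04845 hr
W₂ = 1/(μ₂−λ) = 1/(40.97−16.28) = 0.04050 hr
W_total = W₁ + W₂ = 0.04845 + 0.04050 = 0.08895 hr

Final: 0.08895 hr


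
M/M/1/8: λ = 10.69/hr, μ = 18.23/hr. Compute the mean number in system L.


ρ = 10.69/18.23 = 0.5864
L = ρ[1 − (K+1)ρ^K + Kρ^(K+1)] / [(1−ρ)(1−ρ^(K+1))]
Numerator: 0.5864·(1 − 9·0.013981 + 8·0.008198) = 0.551071
Denominator: (0.4136)·(0.991802) = 0.410213
L = 0.551071/0.410213 = 1.3434

Final: 1.3434


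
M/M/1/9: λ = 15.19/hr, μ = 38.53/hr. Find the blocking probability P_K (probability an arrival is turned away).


ρ = λ/μ = 15.19/38.53 = 0.3942
P_K = (1−ρ)ρ^K/(1−ρ^(K+1)) = (0.6058·0.0002301)/(1 − 0.00009070)
= 0.0001394/0.999909 = 0.0001394

Final: 0.0001394


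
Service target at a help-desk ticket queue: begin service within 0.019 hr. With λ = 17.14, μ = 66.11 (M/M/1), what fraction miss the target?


ρ = 17.14/66.11 = 0.2593
P(Wq > t) = ρ·e^{−(μ−λ)t} = 0.2593·e^{−0.9304}
= 0.2593·0.394384 = 0.102250

Final: 0.102250


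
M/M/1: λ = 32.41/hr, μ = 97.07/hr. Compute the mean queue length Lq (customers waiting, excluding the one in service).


ρ = 32.41/97.07 = 0.3339
Lq = ρ²/(1−ρ) = 0.1115/0.6661 = 0.1674

Final: 0.1674


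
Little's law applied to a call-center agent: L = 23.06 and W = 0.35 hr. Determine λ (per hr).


λ = L/W = 23.06/0.35 = 65.8857 /hr

Final: 65.8857 /hr


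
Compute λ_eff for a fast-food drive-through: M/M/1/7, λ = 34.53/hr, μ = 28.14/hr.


ρ = 1.2271; P_K = (1−ρ)ρ^7/(1−ρ^8) = 0.229754
λ_eff = λ(1 − P_K) = 34.53·(1 − 0.229754) = 34.53·0.770246 = 26.5966 /hr

Final: 26.5966 /hr


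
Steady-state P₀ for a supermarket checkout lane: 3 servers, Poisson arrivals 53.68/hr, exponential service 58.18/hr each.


a = λ/μ = 53.68/58.18 = 0.9227; ρ = a/c = 0.3076
Σ_{k=0}^{2} a^k/k! (terms k=0..2) = 1.00000 + 0.92265 + 0.42565 = 2.34830
Tail: a^3/(3!(1−ρ)) = 0.78545/(6·0.6924) = 0.18905
P₀ = 1/(2.34830 + 0.18905) = 1/2.53735 = 0.394112

Final: 0.394112


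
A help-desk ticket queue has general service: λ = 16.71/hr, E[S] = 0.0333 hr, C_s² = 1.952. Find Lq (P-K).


ρ = λ·E[S] = 16.71·0.0333 = 0.5564
Lq = ρ²(1+C_s²)/(2(1−ρ)) = 0.3096·(1+1.952)/(2·0.4436)
= 0.3096·2.9520/0.8871 = 1.03033

Final: 1.03033


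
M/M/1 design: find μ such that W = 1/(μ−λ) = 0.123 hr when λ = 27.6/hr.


W = 1/(μ−λ) ⇒ μ − λ = 1/W = 1/0.123 = 8.1301
μ = λ + 1/W = 27.6 + 8.1301 = 35.7301 per hr

Final: 35.7301 /hr


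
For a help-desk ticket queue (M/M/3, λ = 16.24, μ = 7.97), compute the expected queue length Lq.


a = λ/μ = 2.0376; ρ = a/3 = 0.6792
P₀ = 0.105161
Lq = P₀·a^c·ρ / (c!·(1−ρ)²) = 0.105161·8.46025·0.6792/(6·0.10290)
= 0.97873

Final: 0.97873


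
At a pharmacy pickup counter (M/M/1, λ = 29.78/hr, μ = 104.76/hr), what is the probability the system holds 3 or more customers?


ρ = 29.78/104.76 = 0.2843
P(N ≥ n) = ρ^n = 0.2843^3 = 0.022971

Final: 0.022971


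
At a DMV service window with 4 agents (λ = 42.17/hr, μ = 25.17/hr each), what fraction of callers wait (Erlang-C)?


a = λ/μ = 1.6754; ρ = a/4 = 0.4189
P₀ = 0.184243 (from M/M/c formula)
C(c,a) = [a^c/(c!(1−ρ))]·P₀ = [7.87919/(24·0.5811)]·0.184243
= 0.56492·0.184243 = 0.104081

Final: 0.104081


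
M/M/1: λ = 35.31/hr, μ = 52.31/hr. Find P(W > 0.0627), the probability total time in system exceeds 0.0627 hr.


W ~ Exponential(μ−λ) for M/M/1.
μ − λ = 52.31 − 35.31 = 17.0000
P(W > t) = e^{−(μ−λ)t} = e^{−1.0659} = 0.344418

Final: 0.344418


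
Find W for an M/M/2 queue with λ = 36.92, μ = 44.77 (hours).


a = 0.8247; ρ = 0.4123; P₀ = 0.416100
Lq = P₀·a^c·ρ/(c!(1−ρ)²) = 0.16893
Wq = Lq/λ = 0.16893/36.92 = 0.004575 hr
W = Wq + 1/μ = 0.004575 + 0.02234 = 0.02691 hr

Final: 0.02691 hr


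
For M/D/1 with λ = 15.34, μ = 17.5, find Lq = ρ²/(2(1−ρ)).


ρ = 15.34/17.5 = 0.8766
M/D/1: Lq = ρ²/(2(1−ρ)) = 0.7684/(2·0.1234) = 3.11264

Final: 3.11264


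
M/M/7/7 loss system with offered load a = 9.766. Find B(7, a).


B(c,a) = (a^c/c!) / Σ_{k=0}^{c} a^k/k!
a^7/7! = 1681.072730
Σ terms (k=0..7): 1.00000 + 9.76600 + 47.68738 + 155.23831 + 379.01434 + 740.29080 + 1204.94666 + 1681.07273 = 4219.016221
B = 1681.072730/4219.016221 = 0.398451

Final: 0.398451


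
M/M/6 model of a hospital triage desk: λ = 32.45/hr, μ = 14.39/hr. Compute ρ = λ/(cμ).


ρ = λ/(cμ) = 32.45/(6·14.39) = 32.45/86.34 = 0.3758

Final: 0.3758


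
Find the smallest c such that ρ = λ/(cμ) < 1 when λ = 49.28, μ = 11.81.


Stability requires cμ > λ ⇔ c > λ/μ.
λ/μ = 49.28/11.81 = 4.1727
Minimum integer c = ⌊4.1727⌋ + 1 = 5
Check: 5·11.81 = 59.05 > 49.28, while 4·11.81 = 47.24 ≤ 49.28

Final: 5 servers


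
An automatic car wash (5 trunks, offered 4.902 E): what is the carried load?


B(5,4.902) = 0.276864 (Erlang-B)
Carried load = a(1 − B) = 4.902·(1 − 0.276864) = 4.902·0.723136 = 3.5448 E

Final: 3.5448 Erlangs


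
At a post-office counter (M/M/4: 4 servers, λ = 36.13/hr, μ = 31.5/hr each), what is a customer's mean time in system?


a = 1.1470; ρ = 0.2867; P₀ = 0.316720
Lq = P₀·a^c·ρ/(c!(1−ρ)²) = 0.01287
Wq = Lq/λ = 0.01287/36.13 = 0.0003563 hr
W = Wq + 1/μ = 0.0003563 + 0.03175 = 0.03210 hr

Final: 0.03210 hr


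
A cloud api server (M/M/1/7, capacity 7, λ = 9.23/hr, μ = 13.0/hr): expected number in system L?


ρ = 9.23/13.0 = 0.7100
L = ρ[1 − (K+1)ρ^K + Kρ^(K+1)] / [(1−ρ)(1−ρ^(K+1))]
Numerator: 0.7100·(1 − 8·0.090951 + 7·0.064575) = 0.514337
Denominator: (0.2900)·(0.935425) = 0.271273
L = 0.514337/0.271273 = 1.8960

Final: 1.8960


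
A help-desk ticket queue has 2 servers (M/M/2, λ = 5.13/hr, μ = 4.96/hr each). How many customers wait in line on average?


a = λ/μ = 1.0343; ρ = a/2 = 0.5171
P₀ = 0.318272
Lq = P₀·a^c·ρ / (c!·(1−ρ)²) = 0.318272·1.06972·0.5171/(2·0.23316)
= 0.37757

Final: 0.37757


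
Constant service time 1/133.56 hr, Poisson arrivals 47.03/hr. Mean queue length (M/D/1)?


ρ = 47.03/133.56 = 0.3521
M/D/1: Lq = ρ²/(2(1−ρ)) = 0.1240/(2·0.6479) = 0.09569

Final: 0.09569


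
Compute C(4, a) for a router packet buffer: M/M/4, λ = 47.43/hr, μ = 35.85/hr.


a = λ/μ = 1.3230; ρ = a/4 = 0.3308
P₀ = 0.264908 (from M/M/c formula)
C(c,a) = [a^c/(c!(1−ρ))]·P₀ = [3.06377/(24·0.6692)]·0.264908
= 0.19075·0.264908 = 0.050530

Final: 0.050530


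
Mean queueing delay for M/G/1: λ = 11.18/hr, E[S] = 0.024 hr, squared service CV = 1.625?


ρ = λ·E[S] = 11.18·0.024 = 0.2683
E[S²] = E[S]²(1+C_s²) = 0.024²·(1+1.625) = 0.001512
Wq = λ·E[S²]/(2(1−ρ)) = 11.18·0.001512/(2·0.7317) = 0.01155 hr

Final: 0.01155 hr


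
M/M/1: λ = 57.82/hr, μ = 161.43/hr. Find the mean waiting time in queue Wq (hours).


ρ = 57.82/161.43 = 0.3582
Wq = ρ/(μ−λ) = 0.3582/(161.43 − 57.82) = 0.3582/103.61 = 0.003457 hr

Final: 0.003457 hr


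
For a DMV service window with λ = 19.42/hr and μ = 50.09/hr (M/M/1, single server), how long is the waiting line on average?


ρ = 19.42/50.09 = 0.3877
Lq = ρ²/(1−ρ) = 0.1503/0.6123 = 0.2455

Final: 0.2455


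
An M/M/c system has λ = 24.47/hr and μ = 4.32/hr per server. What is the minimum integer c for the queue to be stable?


Stability requires cμ > λ ⇔ c > λ/μ.
λ/μ = 24.47/4.32 = 5.6644
Minimum integer c = ⌊5.6644⌋ + 1 = 6
Check: 6·4.32 = 25.92 > 24.47, while 5·4.32 = 21.60 ≤ 24.47

Final: 6 servers


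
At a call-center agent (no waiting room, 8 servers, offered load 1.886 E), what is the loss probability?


B(c,a) = (a^c/c!) / Σ_{k=0}^{c} a^k/k!
a^8/8! = 0.003970
Σ terms (k=0..8): 1.00000 + 1.88600 + 1.77850 + 1.11808 + 0.52718 + 0.19885 + 0.06251 + 0.01684 + 0.003970 = 6.591923
B = 0.003970/6.591923 = 0.0006023

Final: 0.0006023


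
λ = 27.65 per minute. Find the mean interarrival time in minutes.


Mean interarrival time = 1/λ = 1/27.65 minute = 0.03617 minute
In minutes: 0.03617 × 1 = 0.03617 min

Final: 0.03617 min


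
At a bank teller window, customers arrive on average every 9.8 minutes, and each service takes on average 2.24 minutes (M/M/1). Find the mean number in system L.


λ = 60/9.8 = 6.1224 /hr
μ = 60/2.24 = 26.7857 /hr
ρ = λ/μ = 6.1224/26.7857 = 0.2286
L = ρ/(1−ρ) = 0.2286/0.7714 = 0.2963

Final: 0.2963


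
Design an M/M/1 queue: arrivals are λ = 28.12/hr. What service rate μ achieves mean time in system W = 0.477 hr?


W = 1/(μ−λ) ⇒ μ − λ = 1/W = 1/0.477 = 2.0964
μ = λ + 1/W = 28.12 + 2.0964 = 30.2164 per hr

Final: 30.2164 /hr


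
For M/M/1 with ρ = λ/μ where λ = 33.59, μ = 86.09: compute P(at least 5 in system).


ρ = 33.59/86.09 = 0.3902
P(N ≥ n) = ρ^n = 0.3902^5 = 0.009042

Final: 0.009042


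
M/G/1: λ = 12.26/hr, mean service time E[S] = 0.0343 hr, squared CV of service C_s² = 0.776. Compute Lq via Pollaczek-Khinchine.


ρ = λ·E[S] = 12.26·0.0343 = 0.4205
Lq = ρ²(1+C_s²)/(2(1−ρ)) = 0.1768·(1+0.776)/(2·0.5795)
= 0.1768·1.7760/1.1590 = 0.27098

Final: 0.27098


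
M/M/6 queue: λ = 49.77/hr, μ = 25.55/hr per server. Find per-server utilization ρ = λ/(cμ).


ρ = λ/(cμ) = 49.77/(6·25.55) = 49.77/153.30 = 0.3247

Final: 0.3247


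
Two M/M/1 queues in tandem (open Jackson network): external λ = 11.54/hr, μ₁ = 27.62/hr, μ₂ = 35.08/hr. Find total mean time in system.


Each node sees arrival rate λ = 11.54/hr (tandem ⇒ throughput preserved).
W₁ = 1/(μ₁−λ) = 1/(27.62−11.54) = 0.06219 hr
W₂ = 1/(μ₂−λ) = 1/(35.08−11.54) = 0.04248 hr
W_total = W₁ + W₂ = 0.06219 + 0.04248 = 0.10467 hr

Final: 0.10467 hr


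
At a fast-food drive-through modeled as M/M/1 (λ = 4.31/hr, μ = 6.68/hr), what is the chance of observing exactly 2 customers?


ρ = 4.31/6.68 = 0.6452
P_n = (1−ρ)·ρ^n = (1 − 0.6452)·0.6452^2 = 0.3548·0.416295 = 0.147698

Final: 0.147698


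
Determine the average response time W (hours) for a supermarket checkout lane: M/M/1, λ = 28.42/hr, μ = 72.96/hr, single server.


W = 1/(μ−λ) = 1/(72.96 − 28.42) = 1/44.54 = 0.02245 hr

Final: 0.02245 hr


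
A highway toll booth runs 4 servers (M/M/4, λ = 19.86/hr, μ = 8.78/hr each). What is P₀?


a = λ/μ = 19.86/8.78 = 2.2620; ρ = a/c = 0.5655
Σ_{k=0}^{3} a^k/k! (terms k=0..3) = 1.00000 + 2.26196 + 2.55823 + 1.92887 = 7.74906
Tail: a^4/(4!(1−ρ)) = 26.17815/(24·0.4345) = 2.51031
P₀ = 1/(7.74906 + 2.51031) = 1/10.25937 = 0.097472

Final: 0.097472


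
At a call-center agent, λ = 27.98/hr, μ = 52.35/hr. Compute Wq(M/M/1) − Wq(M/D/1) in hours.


ρ = 27.98/52.35 = 0.5345
Wq(M/M/1) = ρ/(μ−λ) = 0.5345/24.37 = 0.02193 hr
Wq(M/D/1) = ρ/(2(μ−λ)) = 0.01097 hr
Savings = 0.02193 − 0.01097 = 0.01097 hr

Final: 0.01097 hr


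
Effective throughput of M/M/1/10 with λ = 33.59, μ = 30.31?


ρ = 1.1082; P_K = (1−ρ)ρ^10/(1−ρ^11) = 0.144226
λ_eff = λ(1 − P_K) = 33.59·(1 − 0.144226) = 33.59·0.855774 = 28.7455 /hr

Final: 28.7455 /hr


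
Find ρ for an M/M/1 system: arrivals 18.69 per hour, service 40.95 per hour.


ρ = λ/μ = 18.69/40.95 = 0.4564

Final: 0.4564


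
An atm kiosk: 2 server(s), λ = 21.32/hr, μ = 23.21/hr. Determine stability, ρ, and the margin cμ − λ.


Total capacity cμ = 2·23.21 = 46.42/hr
ρ = λ/(cμ) = 21.32/46.42 = 0.4593
Stable ⇔ ρ < 1: YES
Spare capacity = cμ − λ = 46.42 − 21.32 = 25.10/hr

Final: ρ = 0.4593; stable; margin = 25.10/hr


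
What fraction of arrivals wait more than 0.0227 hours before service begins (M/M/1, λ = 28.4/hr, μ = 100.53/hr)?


ρ = 28.4/100.53 = 0.2825
P(Wq > t) = ρ·e^{−(μ−λ)t} = 0.2825·e^{−1.6374}
= 0.2825·0.194495 = 0.054945

Final: 0.054945


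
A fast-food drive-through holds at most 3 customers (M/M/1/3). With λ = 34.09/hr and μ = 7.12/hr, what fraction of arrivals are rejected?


ρ = λ/μ = 34.09/7.12 = 4.7879
P_K = (1−ρ)ρ^K/(1−ρ^(K+1)) = (-3.7879·109.759223)/(1 − 525.518526)
= -415.759303/-524.518526 = 0.792649

Final: 0.792649


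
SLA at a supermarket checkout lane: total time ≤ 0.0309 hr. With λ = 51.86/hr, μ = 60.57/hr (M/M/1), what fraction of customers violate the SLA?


W ~ Exponential(μ−λ) for M/M/1.
μ − λ = 60.57 − 51.86 = 8.7100
P(W > t) = e^{−(μ−λ)t} = e^{−0.2691} = 0.764037

Final: 0.764037


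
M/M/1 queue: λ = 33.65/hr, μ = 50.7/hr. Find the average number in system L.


ρ = λ/μ = 33.65/50.7 = 0.6637
L = ρ/(1−ρ) = 0.6637/(1 − 0.6637) = 0.6637/0.3363 = 1.9736

Final: 1.9736


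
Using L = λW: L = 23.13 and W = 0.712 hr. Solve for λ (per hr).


λ = L/W = 23.13/0.712 = 32.4860 /hr

Final: 32.4860 /hr


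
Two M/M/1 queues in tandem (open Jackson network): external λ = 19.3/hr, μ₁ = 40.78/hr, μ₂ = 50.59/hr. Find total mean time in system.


Each node sees arrival rate λ = 19.3/hr (tandem ⇒ throughput preserved).
W₁ = 1/(μ₁−λ) = 1/(40.78−19.3) = 0.04655 hr
W₂ = 1/(μ₂−λ) = 1/(50.59−19.3) = 0.03196 hr
W_total = W₁ + W₂ = 0.04655 + 0.03196 = 0.07851 hr

Final: 0.07851 hr


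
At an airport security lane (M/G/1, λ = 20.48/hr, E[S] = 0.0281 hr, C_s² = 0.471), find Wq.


ρ = λ·E[S] = 20.48·0.0281 = 0.5755
E[S²] = E[S]²(1+C_s²) = 0.0281²·(1+0.471) = 0.001162
Wq = λ·E[S²]/(2(1−ρ)) = 20.48·0.001162/(2·0.4245) = 0.02802 hr

Final: 0.02802 hr


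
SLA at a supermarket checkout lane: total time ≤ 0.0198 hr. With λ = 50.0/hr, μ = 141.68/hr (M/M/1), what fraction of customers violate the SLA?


W ~ Exponential(μ−λ) for M/M/1.
μ − λ = 141.68 − 50.0 = 91.6800
P(W > t) = e^{−(μ−λ)t} = e^{−1.8153} = 0.162795

Final: 0.162795


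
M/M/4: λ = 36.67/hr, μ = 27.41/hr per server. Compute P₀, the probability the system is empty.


a = λ/μ = 36.67/27.41 = 1.3378; ρ = a/c = 0.3345
Σ_{k=0}^{3} a^k/k! (terms k=0..3) = 1.00000 + 1.33783 + 0.89490 + 0.39907 = 3.63181
Tail: a^4/(4!(1−ρ)) = 3.20337/(24·0.6655) = 0.20055
P₀ = 1/(3.63181 + 0.20055) = 1/3.83236 = 0.260936

Final: 0.260936
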